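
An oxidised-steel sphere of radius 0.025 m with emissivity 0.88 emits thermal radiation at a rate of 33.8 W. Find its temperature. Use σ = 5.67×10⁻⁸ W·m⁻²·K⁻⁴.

T ≈ 542 K

A = 4πr² = 4π × (0.025)² = 7.85×10^-3 m².
From P = εσAT⁴, T = (P / εσA)^(1/4) = (33.8 / (0.88 × 5.67×10⁻⁸ × 7.85×10^-3))^(1/4).
T = (8.63×10^10)^(1/4) = 542 K.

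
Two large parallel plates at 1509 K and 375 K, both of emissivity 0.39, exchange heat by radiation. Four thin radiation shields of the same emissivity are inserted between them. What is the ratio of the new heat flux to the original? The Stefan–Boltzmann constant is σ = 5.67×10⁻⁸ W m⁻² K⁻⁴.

ratio ≈ 0.200

With N identical shields there are N+1 = 5 gaps in series, each with the same radiative resistance, so the flux falls to 1/(N+1) of its unshielded value.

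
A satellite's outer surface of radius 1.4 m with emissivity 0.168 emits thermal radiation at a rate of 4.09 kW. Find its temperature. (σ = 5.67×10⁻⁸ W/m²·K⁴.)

T ≈ 363 K

A = 4πr² = 4π × (1.4)² = 24.6 m².
From P = εσAT⁴, T = (P / εσA)^(1/4) = (4090 / (0.168 × 5.67×10⁻⁸ × 24.6))^(1/4).
T = (1.74×10^10)^(1/4) = 363 K.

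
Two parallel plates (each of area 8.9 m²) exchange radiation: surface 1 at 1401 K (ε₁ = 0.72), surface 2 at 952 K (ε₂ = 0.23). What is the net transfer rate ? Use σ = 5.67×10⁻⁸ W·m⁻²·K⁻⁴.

For two large parallel gray plates, q = σ(T₁⁴ − T₂⁴) / (1/ε₁ + 1/ε₂ − 1).
1/ε₁ + 1/ε₂ − 1 = 1/0.72 + 1/0.23 − 1 = 4.737.
T₁⁴ − T₂⁴ = 3.85×10^12 − 8.21×10^11 = 3.03×10^12 K⁴.
q = 5.67×10⁻⁸ × 3.03×10^12 / 4.737 = 36300 W/m².
Q = q·A = 36300 × 8.9 = 3.23×10^5 W.

Q ≈ 3.23×10^5 W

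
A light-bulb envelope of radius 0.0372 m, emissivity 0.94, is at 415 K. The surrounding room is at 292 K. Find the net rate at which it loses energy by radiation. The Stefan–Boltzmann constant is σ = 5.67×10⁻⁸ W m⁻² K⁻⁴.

A = 4πr² = 4π × (0.0372)² = 0.0174 m².
Q = εσA(T⁴ − T_s⁴). T⁴ − T_s⁴ = (415)⁴ − (292)⁴ = 2.97×10^10 − 7.27×10^9 = 2.24×10^10 K⁴.
Q = 0.94 × 5.67×10⁻⁸ × 0.0174 × 2.24×10^10 = 20.8 W.

Q ≈ 20.8 W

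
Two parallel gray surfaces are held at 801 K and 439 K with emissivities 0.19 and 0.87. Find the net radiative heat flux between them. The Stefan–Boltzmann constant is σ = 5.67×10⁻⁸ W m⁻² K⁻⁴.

q ≈ 3920 W/m²

For two large parallel gray plates, q = σ(T₁⁴ − T₂⁴) / (1/ε₁ + 1/ε₂ − 1).
1/ε₁ + 1/ε₂ − 1 = 1/0.19 + 1/0.87 − 1 = 5.413.
T₁⁴ − T₂⁴ = 4.12×10^11 − 3.71×10^10 = 3.75×10^11 K⁴.
q = 5.67×10⁻⁸ × 3.75×10^11 / 5.413 = 3920 W/m².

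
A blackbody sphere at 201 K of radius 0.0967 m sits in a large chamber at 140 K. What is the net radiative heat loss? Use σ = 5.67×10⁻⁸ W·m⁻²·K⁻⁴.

A = 4πr² = 4π × (0.0967)² = 0.118 m².
Q = σA(T⁴ − T_s⁴). T⁴ − T_s⁴ = (201)⁴ − (140)⁴ = 1.63×10^9 − 3.84×10^8 = 1.25×10^9 K⁴.
Q = 5.67×10⁻⁸ × 0.118 × 1.25×10^9 = 8.32 W.

Q ≈ 8.32 W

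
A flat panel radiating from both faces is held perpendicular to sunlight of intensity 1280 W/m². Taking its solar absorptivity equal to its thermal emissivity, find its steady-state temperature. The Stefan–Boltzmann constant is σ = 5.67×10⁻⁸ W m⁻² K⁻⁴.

T ≈ 326 K

Absorbed flux αS = emitted flux 2εσT⁴ per unit area; with α = ε this gives T = (S/2σ)^(1/4).
T = (1280 / (2 × 5.67×10⁻⁸))^(1/4) = (1.13×10^10)^(1/4).
T = 326 K.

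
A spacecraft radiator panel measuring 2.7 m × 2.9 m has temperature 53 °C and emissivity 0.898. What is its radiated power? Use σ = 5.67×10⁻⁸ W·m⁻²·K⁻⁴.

P ≈ 4500 W

A = 2.7 × 2.9 = 7.83 m².
53 °C = 326 K.
Stefan–Boltzmann: P = εσAT⁴ = 0.898 × 5.67×10⁻⁸ × 7.83 × (326)⁴ = 0.898 × 5.67×10⁻⁸ × 7.83 × 1.13×10^10.
P = 4500 W.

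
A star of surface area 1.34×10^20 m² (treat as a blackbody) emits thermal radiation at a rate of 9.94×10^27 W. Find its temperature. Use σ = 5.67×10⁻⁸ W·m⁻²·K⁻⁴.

T ≈ 6010 K

From P = σAT⁴, T = (P / σA)^(1/4) = (9.94×10^27 / (5.67×10⁻⁸ × 1.34×10^20))^(1/4).
T = (1.31×10^15)^(1/4) = 6010 K.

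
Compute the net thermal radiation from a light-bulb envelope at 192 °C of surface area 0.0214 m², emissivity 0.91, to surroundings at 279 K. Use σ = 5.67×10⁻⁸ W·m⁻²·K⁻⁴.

Q ≈ 44.9 W

Convert: 192 °C = 465 K.
Q = εσA(T⁴ − T_s⁴). T⁴ − T_s⁴ = (465)⁴ − (279)⁴ = 4.68×10^10 − 6.06×10^9 = 4.07×10^10 K⁴.
Q = 0.91 × 5.67×10⁻⁸ × 0.0214 × 4.07×10^10 = 44.9 W.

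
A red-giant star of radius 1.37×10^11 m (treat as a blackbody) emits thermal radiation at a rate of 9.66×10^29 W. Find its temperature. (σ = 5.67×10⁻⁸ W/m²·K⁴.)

T ≈ 2920 K

A = 4πr² = 4π × (1.37×10^11)² = 2.36×10^23 m².
From P = σAT⁴, T = (P / σA)^(1/4) = (9.66×10^29 / (5.67×10⁻⁸ × 2.36×10^23))^(1/4).
T = (7.22×10^13)^(1/4) = 2920 K.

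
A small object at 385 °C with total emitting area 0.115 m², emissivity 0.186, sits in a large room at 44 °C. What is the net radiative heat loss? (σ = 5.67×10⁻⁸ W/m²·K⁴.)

Convert: 385 °C = 658 K; 44 °C = 317 K.
Q = εσA(T⁴ − T_s⁴). T⁴ − T_s⁴ = (658)⁴ − (317)⁴ = 1.87×10^11 − 1.01×10^10 = 1.77×10^11 K⁴.
Q = 0.186 × 5.67×10⁻⁸ × 0.115 × 1.77×10^11 = 215 W.

Q ≈ 215 W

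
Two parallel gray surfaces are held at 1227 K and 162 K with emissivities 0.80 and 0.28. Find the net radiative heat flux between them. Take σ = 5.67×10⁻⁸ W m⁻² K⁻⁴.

For two large parallel gray plates, q = σ(T₁⁴ − T₂⁴) / (1/ε₁ + 1/ε₂ − 1).
1/ε₁ + 1/ε₂ − 1 = 1/0.80 + 1/0.28 − 1 = 3.821.
T₁⁴ − T₂⁴ = 2.27×10^12 − 6.89×10^8 = 2.27×10^12 K⁴.
q = 5.67×10⁻⁸ × 2.27×10^12 / 3.821 = 33600 W/m².

q ≈ 33600 W/m²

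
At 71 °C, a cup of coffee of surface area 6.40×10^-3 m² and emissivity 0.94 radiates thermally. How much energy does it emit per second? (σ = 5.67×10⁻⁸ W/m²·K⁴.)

71 °C = 344 K.
Stefan–Boltzmann: P = εσAT⁴ = 0.94 × 5.67×10⁻⁸ × 6.40×10^-3 × (344)⁴ = 0.94 × 5.67×10⁻⁸ × 6.40×10^-3 × 1.40×10^10.
P = 4.78 W.

P ≈ 4.78 W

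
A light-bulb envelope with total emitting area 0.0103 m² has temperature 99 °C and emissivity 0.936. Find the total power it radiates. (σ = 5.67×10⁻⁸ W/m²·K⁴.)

99 °C = 372 K.
P = εσAT⁴ = 0.936 × 5.67×10⁻⁸ × 0.0103 × (372)⁴ = 0.936 × 5.67×10⁻⁸ × 0.0103 × 1.92×10^10.
P = 10.5 W.

P ≈ 10.5 W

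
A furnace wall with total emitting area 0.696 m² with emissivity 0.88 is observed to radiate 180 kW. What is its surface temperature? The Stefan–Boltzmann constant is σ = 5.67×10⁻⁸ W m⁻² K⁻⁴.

From P = εσAT⁴, T = (P / εσA)^(1/4) = (1.80×10^5 / (0.88 × 5.67×10⁻⁸ × 0.696))^(1/4).
T = (5.18×10^12)^(1/4) = 1510 K.

T ≈ 1510 K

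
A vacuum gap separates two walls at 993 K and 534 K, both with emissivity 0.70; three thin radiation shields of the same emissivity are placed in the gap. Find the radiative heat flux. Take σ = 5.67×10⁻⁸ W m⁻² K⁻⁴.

q ≈ 6800 W/m²

Each of the 4 gaps contributes resistance (2/ε − 1) = 2/0.70 − 1 = 1.857; total = 7.429.
q = σ(T₁⁴ − T₂⁴) / 7.429 = 5.67×10⁻⁸ × 8.91×10^11 / 7.429 = 6800 W/m².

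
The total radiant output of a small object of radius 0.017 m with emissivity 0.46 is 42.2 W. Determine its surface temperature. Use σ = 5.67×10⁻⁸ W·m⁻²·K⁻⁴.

T ≈ 817 K

A = 4πr² = 4π × (0.017)² = 3.63×10^-3 m².
From P = εσAT⁴, T = (P / εσA)^(1/4) = (42.2 / (0.46 × 5.67×10⁻⁸ × 3.63×10^-3))^(1/4).
T = (4.46×10^11)^(1/4) = 817 K.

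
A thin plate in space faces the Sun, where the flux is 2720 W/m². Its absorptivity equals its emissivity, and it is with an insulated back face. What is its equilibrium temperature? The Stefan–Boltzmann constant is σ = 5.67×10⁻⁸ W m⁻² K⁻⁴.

Absorbed flux αS = emitted flux εσT⁴ (one radiating face); with α = ε, T = (S/σ)^(1/4).
T = (2720 / 5.67×10⁻⁸)^(1/4) = (4.80×10^10)^(1/4).
T = 468 K.

T ≈ 468 K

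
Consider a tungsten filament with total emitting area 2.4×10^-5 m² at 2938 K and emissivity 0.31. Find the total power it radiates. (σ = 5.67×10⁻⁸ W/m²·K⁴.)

Stefan–Boltzmann: P = εσAT⁴ = 0.31 × 5.67×10⁻⁸ × 2.40×10^-5 × (2938)⁴ = 0.31 × 5.67×10⁻⁸ × 2.40×10^-5 × 7.45×10^13.
P = 31.4 W.

P ≈ 31.4 W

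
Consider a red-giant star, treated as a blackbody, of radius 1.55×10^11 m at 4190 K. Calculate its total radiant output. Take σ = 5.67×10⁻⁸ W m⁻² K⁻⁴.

A = 4πr² = 4π × (1.55×10^11)² = 3.02×10^23 m².
P = σAT⁴ = 5.67×10⁻⁸ × 3.02×10^23 × (4190)⁴ = 5.67×10⁻⁸ × 3.02×10^23 × 3.08×10^14.
P = 5.28×10^30 W.

P ≈ 5.28×10^30 W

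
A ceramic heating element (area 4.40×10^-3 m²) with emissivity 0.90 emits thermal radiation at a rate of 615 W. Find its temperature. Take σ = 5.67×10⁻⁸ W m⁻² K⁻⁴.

T ≈ 1290 K

From P = εσAT⁴, T = (P / εσA)^(1/4) = (615 / (0.90 × 5.67×10⁻⁸ × 4.40×10^-3))^(1/4).
T = (2.74×10^12)^(1/4) = 1290 K.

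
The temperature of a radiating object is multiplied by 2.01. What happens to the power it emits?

factor ≈ 16.3

P ∝ T⁴, so the power scales as (2.01)⁴ = 16.3.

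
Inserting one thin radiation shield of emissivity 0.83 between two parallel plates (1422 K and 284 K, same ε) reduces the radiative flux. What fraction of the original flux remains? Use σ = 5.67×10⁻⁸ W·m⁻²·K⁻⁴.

ratio ≈ 0.500

With N identical shields there are N+1 = 2 gaps in series, each with the same radiative resistance, so the flux falls to 1/(N+1) of its unshielded value.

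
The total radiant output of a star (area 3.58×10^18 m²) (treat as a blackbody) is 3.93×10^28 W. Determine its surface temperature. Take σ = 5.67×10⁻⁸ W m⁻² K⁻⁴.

T ≈ 21000 K

From P = σAT⁴, T = (P / σA)^(1/4) = (3.93×10^28 / (5.67×10⁻⁸ × 3.58×10^18))^(1/4).
T = (1.94×10^17)^(1/4) = 21000 K.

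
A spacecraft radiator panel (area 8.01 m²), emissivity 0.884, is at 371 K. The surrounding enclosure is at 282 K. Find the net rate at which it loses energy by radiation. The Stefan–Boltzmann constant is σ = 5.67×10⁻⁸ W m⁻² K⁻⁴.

Q = εσA(T⁴ − T_s⁴). T⁴ − T_s⁴ = (371)⁴ − (282)⁴ = 1.89×10^10 − 6.32×10^9 = 1.26×10^10 K⁴.
Q = 0.884 × 5.67×10⁻⁸ × 8.01 × 1.26×10^10 = 5070 W.

Q ≈ 5070 W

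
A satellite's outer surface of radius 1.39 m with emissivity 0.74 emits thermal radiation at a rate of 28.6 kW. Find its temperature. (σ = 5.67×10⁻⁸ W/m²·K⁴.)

T ≈ 409 K

A = 4πr² = 4π × (1.39)² = 24.3 m².
From P = εσAT⁴, T = (P / εσA)^(1/4) = (28600 / (0.74 × 5.67×10⁻⁸ × 24.3))^(1/4).
T = (2.81×10^10)^(1/4) = 409 K.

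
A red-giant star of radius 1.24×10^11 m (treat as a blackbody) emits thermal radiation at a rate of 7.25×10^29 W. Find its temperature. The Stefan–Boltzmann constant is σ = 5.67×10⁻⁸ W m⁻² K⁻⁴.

A = 4πr² = 4π × (1.24×10^11)² = 1.93×10^23 m².
From P = σAT⁴, T = (P / σA)^(1/4) = (7.25×10^29 / (5.67×10⁻⁸ × 1.93×10^23))^(1/4).
T = (6.62×10^13)^(1/4) = 2850 K.

T ≈ 2850 K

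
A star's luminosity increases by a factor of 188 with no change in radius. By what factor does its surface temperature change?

P ∝ T⁴ ⇒ T ∝ P^(1/4), so T scales by (188)^(1/4) = 3.70.

factor ≈ 3.70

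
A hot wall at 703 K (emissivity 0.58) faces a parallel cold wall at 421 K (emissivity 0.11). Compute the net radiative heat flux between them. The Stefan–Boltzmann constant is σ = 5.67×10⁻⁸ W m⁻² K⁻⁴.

For two large parallel gray plates, q = σ(T₁⁴ − T₂⁴) / (1/ε₁ + 1/ε₂ − 1).
1/ε₁ + 1/ε₂ − 1 = 1/0.58 + 1/0.11 − 1 = 9.815.
T₁⁴ − T₂⁴ = 2.44×10^11 − 3.14×10^10 = 2.13×10^11 K⁴.
q = 5.67×10⁻⁸ × 2.13×10^11 / 9.815 = 1230 W/m².

q ≈ 1230 W/m²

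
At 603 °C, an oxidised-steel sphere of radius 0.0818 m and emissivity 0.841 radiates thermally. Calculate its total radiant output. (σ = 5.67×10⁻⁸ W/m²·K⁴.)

P ≈ 2360 W

A = 4πr² = 4π × (0.0818)² = 0.0841 m².
603 °C = 876 K.
P = εσAT⁴ = 0.841 × 5.67×10⁻⁸ × 0.0841 × (876)⁴ = 0.841 × 5.67×10⁻⁸ × 0.0841 × 5.89×10^11.
P = 2360 W.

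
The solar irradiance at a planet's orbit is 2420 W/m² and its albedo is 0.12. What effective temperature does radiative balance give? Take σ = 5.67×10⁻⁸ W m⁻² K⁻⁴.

T ≈ 311 K

Power absorbed = (1−a)S·πR²; power emitted = 4πR²σT⁴. Equating and cancelling πR²:
T = ((1−a)S / 4σ)^(1/4) = (2130 / (4 × 5.67×10⁻⁸))^(1/4) = (9.39×10^9)^(1/4).
T = 311 K.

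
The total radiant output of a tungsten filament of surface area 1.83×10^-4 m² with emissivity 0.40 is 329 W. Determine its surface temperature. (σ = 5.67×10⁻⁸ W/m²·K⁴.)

From P = εσAT⁴, T = (P / εσA)^(1/4) = (329 / (0.40 × 5.67×10⁻⁸ × 1.83×10^-4))^(1/4).
T = (7.93×10^13)^(1/4) = 2980 K.

T ≈ 2980 K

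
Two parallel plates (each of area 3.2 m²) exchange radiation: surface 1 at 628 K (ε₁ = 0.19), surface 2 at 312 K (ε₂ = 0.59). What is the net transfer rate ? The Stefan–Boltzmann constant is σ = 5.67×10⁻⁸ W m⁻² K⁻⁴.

Q ≈ 4450 W

For two large parallel gray plates, q = σ(T₁⁴ − T₂⁴) / (1/ε₁ + 1/ε₂ − 1).
1/ε₁ + 1/ε₂ − 1 = 1/0.19 + 1/0.59 − 1 = 5.958.
T₁⁴ − T₂⁴ = 1.56×10^11 − 9.48×10^9 = 1.46×10^11 K⁴.
q = 5.67×10⁻⁸ × 1.46×10^11 / 5.958 = 1390 W/m².
Q = q·A = 1390 × 3.2 = 4450 W.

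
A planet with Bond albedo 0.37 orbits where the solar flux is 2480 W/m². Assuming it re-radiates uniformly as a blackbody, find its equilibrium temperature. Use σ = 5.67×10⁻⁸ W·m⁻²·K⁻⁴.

Power absorbed = (1−a)S·πR²; power emitted = 4πR²σT⁴. Equating and cancelling πR²:
T = ((1−a)S / 4σ)^(1/4) = (1560 / (4 × 5.67×10⁻⁸))^(1/4) = (6.89×10^9)^(1/4).
T = 288 K.

T ≈ 288 K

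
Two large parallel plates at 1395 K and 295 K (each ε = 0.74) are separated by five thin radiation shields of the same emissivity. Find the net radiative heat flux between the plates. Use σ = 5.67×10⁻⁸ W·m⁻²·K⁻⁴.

Each of the 6 gaps contributes resistance (2/ε − 1) = 2/0.74 − 1 = 1.703; total = 10.22.
q = σ(T₁⁴ − T₂⁴) / 10.22 = 5.67×10⁻⁸ × 3.78×10^12 / 10.22 = 21000 W/m².

q ≈ 21000 W/m²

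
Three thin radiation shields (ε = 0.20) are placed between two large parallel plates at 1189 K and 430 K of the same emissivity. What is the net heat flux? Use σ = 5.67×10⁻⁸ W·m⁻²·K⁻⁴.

q ≈ 3090 W/m²

Each of the 4 gaps contributes resistance (2/ε − 1) = 2/0.20 − 1 = 9.000; total = 36.00.
q = σ(T₁⁴ − T₂⁴) / 36.00 = 5.67×10⁻⁸ × 1.96×10^12 / 36.00 = 3090 W/m².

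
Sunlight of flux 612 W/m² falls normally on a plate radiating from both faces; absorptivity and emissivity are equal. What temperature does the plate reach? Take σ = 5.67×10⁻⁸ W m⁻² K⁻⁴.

T ≈ 271 K

Absorbed flux αS = emitted flux 2εσT⁴ per unit area; with α = ε this gives T = (S/2σ)^(1/4).
T = (612 / (2 × 5.67×10⁻⁸))^(1/4) = (5.40×10^9)^(1/4).
T = 271 K.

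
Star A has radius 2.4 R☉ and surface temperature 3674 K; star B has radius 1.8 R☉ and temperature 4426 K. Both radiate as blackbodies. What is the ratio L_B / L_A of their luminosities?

L_B/L_A ≈ 1.18

L = 4πR²σT⁴ ∝ R²T⁴, so L_B/L_A = (1.8/2.4)² × (4426/3674)⁴ = 0.562 × 2.11 = 1.18.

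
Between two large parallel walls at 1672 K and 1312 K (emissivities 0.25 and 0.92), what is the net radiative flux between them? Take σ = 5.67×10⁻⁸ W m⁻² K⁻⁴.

q ≈ 67300 W/m²

For two large parallel gray plates, q = σ(T₁⁴ − T₂⁴) / (1/ε₁ + 1/ε₂ − 1).
1/ε₁ + 1/ε₂ − 1 = 1/0.25 + 1/0.92 − 1 = 4.087.
T₁⁴ − T₂⁴ = 7.82×10^12 − 2.96×10^12 = 4.85×10^12 K⁴.
q = 5.67×10⁻⁸ × 4.85×10^12 / 4.087 = 67300 W/m².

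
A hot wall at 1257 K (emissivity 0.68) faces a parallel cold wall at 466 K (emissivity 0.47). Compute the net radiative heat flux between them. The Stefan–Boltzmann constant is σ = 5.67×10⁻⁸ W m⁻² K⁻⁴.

For two large parallel gray plates, q = σ(T₁⁴ − T₂⁴) / (1/ε₁ + 1/ε₂ − 1).
1/ε₁ + 1/ε₂ − 1 = 1/0.68 + 1/0.47 − 1 = 2.598.
T₁⁴ − T₂⁴ = 2.50×10^12 − 4.72×10^10 = 2.45×10^12 K⁴.
q = 5.67×10⁻⁸ × 2.45×10^12 / 2.598 = 53500 W/m².

q ≈ 53500 W/m²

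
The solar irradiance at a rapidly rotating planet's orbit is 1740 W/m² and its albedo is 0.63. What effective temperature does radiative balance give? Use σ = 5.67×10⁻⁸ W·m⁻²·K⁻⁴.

Power absorbed = (1−a)S·πR²; power emitted = 4πR²σT⁴. Equating and cancelling πR²:
T = ((1−a)S / 4σ)^(1/4) = (644 / (4 × 5.67×10⁻⁸))^(1/4) = (2.84×10^9)^(1/4).
T = 231 K.

T ≈ 231 K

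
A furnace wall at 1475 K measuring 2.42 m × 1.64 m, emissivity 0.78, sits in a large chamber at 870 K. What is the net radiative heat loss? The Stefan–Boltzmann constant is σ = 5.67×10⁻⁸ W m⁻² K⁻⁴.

Q ≈ 7.30×10^5 W

A = 2.42 × 1.64 = 3.97 m².
Q = εσA(T⁴ − T_s⁴). T⁴ − T_s⁴ = (1475)⁴ − (870)⁴ = 4.73×10^12 − 5.73×10^11 = 4.16×10^12 K⁴.
Q = 0.78 × 5.67×10⁻⁸ × 3.97 × 4.16×10^12 = 7.30×10^5 W.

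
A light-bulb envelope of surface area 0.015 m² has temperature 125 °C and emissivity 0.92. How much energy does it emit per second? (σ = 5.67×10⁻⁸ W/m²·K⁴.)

125 °C = 398 K.
P = εσAT⁴ = 0.92 × 5.67×10⁻⁸ × 0.0150 × (398)⁴ = 0.92 × 5.67×10⁻⁸ × 0.0150 × 2.51×10^10.
P = 19.6 W.

P ≈ 19.6 W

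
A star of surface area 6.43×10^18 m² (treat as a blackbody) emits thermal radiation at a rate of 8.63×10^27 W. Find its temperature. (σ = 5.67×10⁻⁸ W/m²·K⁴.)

T ≈ 12400 K

From P = σAT⁴, T = (P / σA)^(1/4) = (8.63×10^27 / (5.67×10⁻⁸ × 6.43×10^18))^(1/4).
T = (2.37×10^16)^(1/4) = 12400 K.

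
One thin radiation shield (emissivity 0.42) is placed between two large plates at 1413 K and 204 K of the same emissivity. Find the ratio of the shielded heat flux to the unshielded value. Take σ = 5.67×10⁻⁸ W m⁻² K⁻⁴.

ratio ≈ 0.500

With N identical shields there are N+1 = 2 gaps in series, each with the same radiative resistance, so the flux falls to 1/(N+1) of its unshielded value.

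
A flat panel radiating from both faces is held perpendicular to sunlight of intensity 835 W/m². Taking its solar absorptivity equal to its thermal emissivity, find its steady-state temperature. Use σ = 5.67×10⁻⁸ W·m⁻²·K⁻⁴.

Absorbed flux αS = emitted flux 2εσT⁴ per unit area; with α = ε this gives T = (S/2σ)^(1/4).
T = (835 / (2 × 5.67×10⁻⁸))^(1/4) = (7.36×10^9)^(1/4).
T = 293 K.

T ≈ 293 K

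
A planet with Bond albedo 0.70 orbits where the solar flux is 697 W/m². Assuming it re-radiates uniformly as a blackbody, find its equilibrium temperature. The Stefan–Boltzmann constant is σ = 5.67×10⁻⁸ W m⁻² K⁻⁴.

Power absorbed = (1−a)S·πR²; power emitted = 4πR²σT⁴. Equating and cancelling πR²:
T = ((1−a)S / 4σ)^(1/4) = (209 / (4 × 5.67×10⁻⁸))^(1/4) = (9.22×10^8)^(1/4).
T = 174 K.

T ≈ 174 K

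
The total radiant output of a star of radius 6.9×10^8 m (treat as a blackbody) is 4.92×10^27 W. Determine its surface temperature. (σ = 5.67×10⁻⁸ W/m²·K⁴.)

A = 4πr² = 4π × (6.9×10^8)² = 5.98×10^18 m².
From P = σAT⁴, T = (P / σA)^(1/4) = (4.92×10^27 / (5.67×10⁻⁸ × 5.98×10^18))^(1/4).
T = (1.45×10^16)^(1/4) = 11000 K.

T ≈ 11000 K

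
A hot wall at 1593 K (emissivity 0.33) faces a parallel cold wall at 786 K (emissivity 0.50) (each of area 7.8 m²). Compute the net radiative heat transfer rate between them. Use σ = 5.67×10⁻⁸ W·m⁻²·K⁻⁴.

Q ≈ 6.65×10^5 W

For two large parallel gray plates, q = σ(T₁⁴ − T₂⁴) / (1/ε₁ + 1/ε₂ − 1).
1/ε₁ + 1/ε₂ − 1 = 1/0.33 + 1/0.50 − 1 = 4.030.
T₁⁴ − T₂⁴ = 6.44×10^12 − 3.82×10^11 = 6.06×10^12 K⁴.
q = 5.67×10⁻⁸ × 6.06×10^12 / 4.030 = 85200 W/m².
Q = q·A = 85200 × 7.8 = 6.65×10^5 W.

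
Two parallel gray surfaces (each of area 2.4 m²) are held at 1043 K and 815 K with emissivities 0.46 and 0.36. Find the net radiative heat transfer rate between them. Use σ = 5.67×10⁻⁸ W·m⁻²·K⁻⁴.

Q ≈ 25600 W

For two large parallel gray plates, q = σ(T₁⁴ − T₂⁴) / (1/ε₁ + 1/ε₂ − 1).
1/ε₁ + 1/ε₂ − 1 = 1/0.46 + 1/0.36 − 1 = 3.952.
T₁⁴ − T₂⁴ = 1.18×10^12 − 4.41×10^11 = 7.42×10^11 K⁴.
q = 5.67×10⁻⁸ × 7.42×10^11 / 3.952 = 10600 W/m².
Q = q·A = 10600 × 2.4 = 25600 W.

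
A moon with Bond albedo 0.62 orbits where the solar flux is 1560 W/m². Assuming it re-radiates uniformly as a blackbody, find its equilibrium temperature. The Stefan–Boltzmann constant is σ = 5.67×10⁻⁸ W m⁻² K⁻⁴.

T ≈ 226 K

Power absorbed = (1−a)S·πR²; power emitted = 4πR²σT⁴. Equating and cancelling πR²:
T = ((1−a)S / 4σ)^(1/4) = (593 / (4 × 5.67×10⁻⁸))^(1/4) = (2.61×10^9)^(1/4).
T = 226 K.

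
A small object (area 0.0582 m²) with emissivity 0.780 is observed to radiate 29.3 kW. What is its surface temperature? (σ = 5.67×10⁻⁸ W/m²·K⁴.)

From P = εσAT⁴, T = (P / εσA)^(1/4) = (29300 / (0.780 × 5.67×10⁻⁸ × 0.0582))^(1/4).
T = (1.14×10^13)^(1/4) = 1840 K.

T ≈ 1840 K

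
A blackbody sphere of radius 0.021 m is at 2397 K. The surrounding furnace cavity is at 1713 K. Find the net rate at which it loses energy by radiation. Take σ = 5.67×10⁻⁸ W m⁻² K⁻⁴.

A = 4πr² = 4π × (0.021)² = 5.54×10^-3 m².
Q = σA(T⁴ − T_s⁴). T⁴ − T_s⁴ = (2397)⁴ − (1713)⁴ = 3.30×10^13 − 8.61×10^12 = 2.44×10^13 K⁴.
Q = 5.67×10⁻⁸ × 5.54×10^-3 × 2.44×10^13 = 7670 W.

Q ≈ 7670 W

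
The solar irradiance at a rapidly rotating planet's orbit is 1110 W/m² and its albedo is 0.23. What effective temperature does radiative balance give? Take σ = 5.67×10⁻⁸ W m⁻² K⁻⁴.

Power absorbed = (1−a)S·πR²; power emitted = 4πR²σT⁴. Equating and cancelling πR²:
T = ((1−a)S / 4σ)^(1/4) = (855 / (4 × 5.67×10⁻⁸))^(1/4) = (3.77×10^9)^(1/4).
T = 248 K.

T ≈ 248 K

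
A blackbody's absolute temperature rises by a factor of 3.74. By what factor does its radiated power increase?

P ∝ T⁴, so the power scales as (3.74)⁴ = 196.

factor ≈ 196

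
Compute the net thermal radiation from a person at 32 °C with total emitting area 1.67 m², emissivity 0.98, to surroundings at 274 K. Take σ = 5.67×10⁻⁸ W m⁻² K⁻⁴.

Q ≈ 280 W

Convert: 32 °C = 305 K.
Q = εσA(T⁴ − T_s⁴). T⁴ − T_s⁴ = (305)⁴ − (274)⁴ = 8.65×10^9 − 5.64×10^9 = 3.02×10^9 K⁴.
Q = 0.98 × 5.67×10⁻⁸ × 1.67 × 3.02×10^9 = 280 W.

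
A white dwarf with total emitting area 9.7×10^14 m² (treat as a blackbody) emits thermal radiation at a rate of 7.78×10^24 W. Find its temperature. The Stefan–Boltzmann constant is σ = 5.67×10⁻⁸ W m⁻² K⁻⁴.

T ≈ 19400 K

From P = σAT⁴, T = (P / σA)^(1/4) = (7.78×10^24 / (5.67×10⁻⁸ × 9.70×10^14))^(1/4).
T = (1.41×10^17)^(1/4) = 19400 K.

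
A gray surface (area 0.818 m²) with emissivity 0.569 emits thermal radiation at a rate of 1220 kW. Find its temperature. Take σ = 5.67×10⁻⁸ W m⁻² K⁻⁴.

From P = εσAT⁴, T = (P / εσA)^(1/4) = (1.22×10^6 / (0.569 × 5.67×10⁻⁸ × 0.818))^(1/4).
T = (4.62×10^13)^(1/4) = 2610 K.

T ≈ 2610 K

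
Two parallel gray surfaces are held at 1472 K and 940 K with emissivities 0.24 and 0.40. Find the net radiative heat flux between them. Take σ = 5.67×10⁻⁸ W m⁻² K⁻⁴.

For two large parallel gray plates, q = σ(T₁⁴ − T₂⁴) / (1/ε₁ + 1/ε₂ − 1).
1/ε₁ + 1/ε₂ − 1 = 1/0.24 + 1/0.40 − 1 = 5.667.
T₁⁴ − T₂⁴ = 4.69×10^12 − 7.81×10^11 = 3.91×10^12 K⁴.
q = 5.67×10⁻⁸ × 3.91×10^12 / 5.667 = 39200 W/m².

q ≈ 39200 W/m²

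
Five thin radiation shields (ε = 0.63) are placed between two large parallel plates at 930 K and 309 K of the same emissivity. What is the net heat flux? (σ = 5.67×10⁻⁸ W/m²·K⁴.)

Each of the 6 gaps contributes resistance (2/ε − 1) = 2/0.63 − 1 = 2.175; total = 13.05.
q = σ(T₁⁴ − T₂⁴) / 13.05 = 5.67×10⁻⁸ × 7.39×10^11 / 13.05 = 3210 W/m².

q ≈ 3210 W/m²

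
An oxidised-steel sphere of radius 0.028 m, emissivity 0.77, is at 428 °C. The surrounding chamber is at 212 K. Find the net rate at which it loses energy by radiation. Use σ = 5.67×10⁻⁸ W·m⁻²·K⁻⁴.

A = 4πr² = 4π × (0.028)² = 9.85×10^-3 m².
Convert: 428 °C = 701 K.
Q = εσA(T⁴ − T_s⁴). T⁴ − T_s⁴ = (701)⁴ − (212)⁴ = 2.41×10^11 − 2.02×10^9 = 2.39×10^11 K⁴.
Q = 0.77 × 5.67×10⁻⁸ × 9.85×10^-3 × 2.39×10^11 = 103 W.

Q ≈ 103 W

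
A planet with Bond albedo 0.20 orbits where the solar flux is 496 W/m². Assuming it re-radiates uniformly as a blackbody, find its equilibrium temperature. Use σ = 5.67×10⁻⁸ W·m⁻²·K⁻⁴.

Power absorbed = (1−a)S·πR²; power emitted = 4πR²σT⁴. Equating and cancelling πR²:
T = ((1−a)S / 4σ)^(1/4) = (397 / (4 × 5.67×10⁻⁸))^(1/4) = (1.75×10^9)^(1/4).
T = 205 K.

T ≈ 205 K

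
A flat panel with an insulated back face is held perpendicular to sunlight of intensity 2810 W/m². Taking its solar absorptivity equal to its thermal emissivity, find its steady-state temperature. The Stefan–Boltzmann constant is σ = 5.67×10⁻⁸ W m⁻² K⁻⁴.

Absorbed flux αS = emitted flux εσT⁴ (one radiating face); with α = ε, T = (S/σ)^(1/4).
T = (2810 / 5.67×10⁻⁸)^(1/4) = (4.96×10^10)^(1/4).
T = 472 K.

T ≈ 472 K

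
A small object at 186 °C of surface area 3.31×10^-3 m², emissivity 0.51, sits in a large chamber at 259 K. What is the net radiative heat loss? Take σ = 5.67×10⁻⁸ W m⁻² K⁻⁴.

Q ≈ 3.82 W

Convert: 186 °C = 459 K.
Q = εσA(T⁴ − T_s⁴). T⁴ − T_s⁴ = (459)⁴ − (259)⁴ = 4.44×10^10 − 4.50×10^9 = 3.99×10^10 K⁴.
Q = 0.51 × 5.67×10⁻⁸ × 3.31×10^-3 × 3.99×10^10 = 3.82 W.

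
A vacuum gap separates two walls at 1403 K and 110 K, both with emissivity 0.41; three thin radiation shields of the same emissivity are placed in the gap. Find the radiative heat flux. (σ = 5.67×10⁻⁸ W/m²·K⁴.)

q ≈ 14200 W/m²

Each of the 4 gaps contributes resistance (2/ε − 1) = 2/0.41 − 1 = 3.878; total = 15.51.
q = σ(T₁⁴ − T₂⁴) / 15.51 = 5.67×10⁻⁸ × 3.87×10^12 / 15.51 = 14200 W/m².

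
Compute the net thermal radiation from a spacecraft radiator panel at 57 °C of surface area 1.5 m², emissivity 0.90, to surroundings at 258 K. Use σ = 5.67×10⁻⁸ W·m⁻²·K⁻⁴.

Convert: 57 °C = 330 K.
Q = εσA(T⁴ − T_s⁴). T⁴ − T_s⁴ = (330)⁴ − (258)⁴ = 1.19×10^10 − 4.43×10^9 = 7.43×10^9 K⁴.
Q = 0.90 × 5.67×10⁻⁸ × 1.50 × 7.43×10^9 = 569 W.

Q ≈ 569 W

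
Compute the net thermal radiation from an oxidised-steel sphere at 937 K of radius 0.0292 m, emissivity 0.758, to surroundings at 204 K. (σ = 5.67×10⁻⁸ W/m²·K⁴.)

A = 4πr² = 4π × (0.0292)² = 0.0107 m².
Q = εσA(T⁴ − T_s⁴). T⁴ − T_s⁴ = (937)⁴ − (204)⁴ = 7.71×10^11 − 1.73×10^9 = 7.69×10^11 K⁴.
Q = 0.758 × 5.67×10⁻⁸ × 0.0107 × 7.69×10^11 = 354 W.

Q ≈ 354 W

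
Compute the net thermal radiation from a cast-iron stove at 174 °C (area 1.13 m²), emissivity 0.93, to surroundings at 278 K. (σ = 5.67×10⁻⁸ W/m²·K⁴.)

Q ≈ 2020 W

Convert: 174 °C = 447 K.
Q = εσA(T⁴ − T_s⁴). T⁴ − T_s⁴ = (447)⁴ − (278)⁴ = 3.99×10^10 − 5.97×10^9 = 3.40×10^10 K⁴.
Q = 0.93 × 5.67×10⁻⁸ × 1.13 × 3.40×10^10 = 2020 W.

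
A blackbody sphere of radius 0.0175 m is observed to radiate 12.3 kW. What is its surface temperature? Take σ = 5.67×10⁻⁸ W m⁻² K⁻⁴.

A = 4πr² = 4π × (0.0175)² = 3.85×10^-3 m².
From P = σAT⁴, T = (P / σA)^(1/4) = (12300 / (5.67×10⁻⁸ × 3.85×10^-3))^(1/4).
T = (5.64×10^13)^(1/4) = 2740 K.

T ≈ 2740 K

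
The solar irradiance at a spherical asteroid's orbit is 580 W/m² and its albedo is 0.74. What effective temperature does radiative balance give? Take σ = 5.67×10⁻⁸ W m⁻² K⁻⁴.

Power absorbed = (1−a)S·πR²; power emitted = 4πR²σT⁴. Equating and cancelling πR²:
T = ((1−a)S / 4σ)^(1/4) = (151 / (4 × 5.67×10⁻⁸))^(1/4) = (6.65×10^8)^(1/4).
T = 161 K.

T ≈ 161 K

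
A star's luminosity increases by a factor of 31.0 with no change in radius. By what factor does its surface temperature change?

factor ≈ 2.36

P ∝ T⁴ ⇒ T ∝ P^(1/4), so T scales by (31.0)^(1/4) = 2.36.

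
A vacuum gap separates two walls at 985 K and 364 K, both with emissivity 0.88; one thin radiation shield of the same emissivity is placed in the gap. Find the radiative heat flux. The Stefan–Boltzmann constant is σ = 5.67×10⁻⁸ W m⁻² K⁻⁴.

q ≈ 20600 W/m²

Each of the 2 gaps contributes resistance (2/ε − 1) = 2/0.88 − 1 = 1.273; total = 2.545.
q = σ(T₁⁴ − T₂⁴) / 2.545 = 5.67×10⁻⁸ × 9.24×10^11 / 2.545 = 20600 W/m².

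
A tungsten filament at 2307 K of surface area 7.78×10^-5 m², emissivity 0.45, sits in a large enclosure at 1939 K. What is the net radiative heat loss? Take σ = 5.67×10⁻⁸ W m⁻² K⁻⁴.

Q ≈ 28.2 W

Q = εσA(T⁴ − T_s⁴). T⁴ − T_s⁴ = (2307)⁴ − (1939)⁴ = 2.83×10^13 − 1.41×10^13 = 1.42×10^13 K⁴.
Q = 0.45 × 5.67×10⁻⁸ × 7.78×10^-5 × 1.42×10^13 = 28.2 W.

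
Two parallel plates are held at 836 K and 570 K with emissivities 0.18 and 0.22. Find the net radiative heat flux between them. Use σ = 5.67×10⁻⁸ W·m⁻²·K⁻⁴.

q ≈ 2390 W/m²

For two large parallel gray plates, q = σ(T₁⁴ − T₂⁴) / (1/ε₁ + 1/ε₂ − 1).
1/ε₁ + 1/ε₂ − 1 = 1/0.18 + 1/0.22 − 1 = 9.101.
T₁⁴ − T₂⁴ = 4.88×10^11 − 1.06×10^11 = 3.83×10^11 K⁴.
q = 5.67×10⁻⁸ × 3.83×10^11 / 9.101 = 2390 W/m².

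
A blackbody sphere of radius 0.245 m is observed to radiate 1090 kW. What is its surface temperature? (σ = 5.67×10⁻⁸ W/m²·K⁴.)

T ≈ 2250 K

A = 4πr² = 4π × (0.245)² = 0.754 m².
From P = σAT⁴, T = (P / σA)^(1/4) = (1.09×10^6 / (5.67×10⁻⁸ × 0.754))^(1/4).
T = (2.55×10^13)^(1/4) = 2250 K.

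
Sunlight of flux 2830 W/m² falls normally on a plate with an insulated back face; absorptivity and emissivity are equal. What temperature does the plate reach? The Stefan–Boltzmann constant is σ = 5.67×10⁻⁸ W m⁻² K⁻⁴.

T ≈ 473 K

Absorbed flux αS = emitted flux εσT⁴ (one radiating face); with α = ε, T = (S/σ)^(1/4).
T = (2830 / 5.67×10⁻⁸)^(1/4) = (4.99×10^10)^(1/4).
T = 473 K.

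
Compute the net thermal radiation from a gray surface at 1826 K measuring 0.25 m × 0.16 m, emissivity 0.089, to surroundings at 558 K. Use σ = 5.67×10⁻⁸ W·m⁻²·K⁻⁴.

A = 0.25 × 0.16 = 0.0400 m².
Q = εσA(T⁴ − T_s⁴). T⁴ − T_s⁴ = (1826)⁴ − (558)⁴ = 1.11×10^13 − 9.69×10^10 = 1.10×10^13 K⁴.
Q = 0.089 × 5.67×10⁻⁸ × 0.0400 × 1.10×10^13 = 2220 W.

Q ≈ 2220 W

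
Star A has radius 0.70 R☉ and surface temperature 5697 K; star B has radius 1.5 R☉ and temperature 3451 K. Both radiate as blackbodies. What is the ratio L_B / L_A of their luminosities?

L = 4πR²σT⁴ ∝ R²T⁴, so L_B/L_A = (1.5/0.70)² × (3451/5697)⁴ = 4.59 × 0.135 = 0.618.

L_B/L_A ≈ 0.618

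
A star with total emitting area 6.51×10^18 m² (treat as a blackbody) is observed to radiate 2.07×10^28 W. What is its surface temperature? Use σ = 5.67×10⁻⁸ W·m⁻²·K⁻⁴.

From P = σAT⁴, T = (P / σA)^(1/4) = (2.07×10^28 / (5.67×10⁻⁸ × 6.51×10^18))^(1/4).
T = (5.61×10^16)^(1/4) = 15400 K.

T ≈ 15400 K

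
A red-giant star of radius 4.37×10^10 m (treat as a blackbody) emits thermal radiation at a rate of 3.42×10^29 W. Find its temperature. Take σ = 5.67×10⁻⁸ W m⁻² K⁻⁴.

A = 4πr² = 4π × (4.37×10^10)² = 2.40×10^22 m².
From P = σAT⁴, T = (P / σA)^(1/4) = (3.42×10^29 / (5.67×10⁻⁸ × 2.40×10^22))^(1/4).
T = (2.51×10^14)^(1/4) = 3980 K.

T ≈ 3980 K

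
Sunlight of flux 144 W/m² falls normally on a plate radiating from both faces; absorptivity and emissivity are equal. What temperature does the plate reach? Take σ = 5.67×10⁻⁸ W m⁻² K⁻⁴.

Absorbed flux αS = emitted flux 2εσT⁴ per unit area; with α = ε this gives T = (S/2σ)^(1/4).
T = (144 / (2 × 5.67×10⁻⁸))^(1/4) = (1.27×10^9)^(1/4).
T = 189 K.

T ≈ 189 K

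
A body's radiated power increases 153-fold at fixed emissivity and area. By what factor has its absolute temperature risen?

factor ≈ 3.52

P ∝ T⁴ ⇒ T ∝ P^(1/4), so T scales by (153)^(1/4) = 3.52.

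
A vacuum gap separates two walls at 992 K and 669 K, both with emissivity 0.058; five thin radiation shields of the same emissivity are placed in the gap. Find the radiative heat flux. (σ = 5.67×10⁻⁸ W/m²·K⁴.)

q ≈ 217 W/m²

Each of the 6 gaps contributes resistance (2/ε − 1) = 2/0.058 − 1 = 33.48; total = 200.9.
q = σ(T₁⁴ − T₂⁴) / 200.9 = 5.67×10⁻⁸ × 7.68×10^11 / 200.9 = 217 W/m².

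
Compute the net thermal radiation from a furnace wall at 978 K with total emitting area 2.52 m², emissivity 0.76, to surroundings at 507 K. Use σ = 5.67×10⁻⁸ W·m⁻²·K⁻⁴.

Q ≈ 92200 W

Q = εσA(T⁴ − T_s⁴). T⁴ − T_s⁴ = (978)⁴ − (507)⁴ = 9.15×10^11 − 6.61×10^10 = 8.49×10^11 K⁴.
Q = 0.76 × 5.67×10⁻⁸ × 2.52 × 8.49×10^11 = 92200 W.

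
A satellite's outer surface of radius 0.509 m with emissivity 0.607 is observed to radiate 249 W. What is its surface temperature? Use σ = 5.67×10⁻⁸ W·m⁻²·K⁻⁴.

T ≈ 217 K

A = 4πr² = 4π × (0.509)² = 3.26 m².
From P = εσAT⁴, T = (P / εσA)^(1/4) = (249 / (0.607 × 5.67×10⁻⁸ × 3.26))^(1/4).
T = (2.22×10^9)^(1/4) = 217 K.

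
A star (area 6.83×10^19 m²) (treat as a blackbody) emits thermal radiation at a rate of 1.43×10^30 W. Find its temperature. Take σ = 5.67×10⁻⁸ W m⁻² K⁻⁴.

T ≈ 24700 K

From P = σAT⁴, T = (P / σA)^(1/4) = (1.43×10^30 / (5.67×10⁻⁸ × 6.83×10^19))^(1/4).
T = (3.69×10^17)^(1/4) = 24700 K.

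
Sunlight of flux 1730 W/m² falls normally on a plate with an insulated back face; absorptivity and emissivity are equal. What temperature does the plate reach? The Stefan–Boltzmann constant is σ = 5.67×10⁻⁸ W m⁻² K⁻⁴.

Absorbed flux αS = emitted flux εσT⁴ (one radiating face); with α = ε, T = (S/σ)^(1/4).
T = (1730 / 5.67×10⁻⁸)^(1/4) = (3.05×10^10)^(1/4).
T = 418 K.

T ≈ 418 K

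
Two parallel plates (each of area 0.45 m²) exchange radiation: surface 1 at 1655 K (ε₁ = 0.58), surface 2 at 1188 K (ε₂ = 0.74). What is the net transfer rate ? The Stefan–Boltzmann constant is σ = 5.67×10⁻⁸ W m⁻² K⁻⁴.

Q ≈ 67700 W

For two large parallel gray plates, q = σ(T₁⁴ − T₂⁴) / (1/ε₁ + 1/ε₂ − 1).
1/ε₁ + 1/ε₂ − 1 = 1/0.58 + 1/0.74 − 1 = 2.075.
T₁⁴ − T₂⁴ = 7.50×10^12 − 1.99×10^12 = 5.51×10^12 K⁴.
q = 5.67×10⁻⁸ × 5.51×10^12 / 2.075 = 1.51×10^5 W/m².
Q = q·A = 1.51×10^5 × 0.45 = 67700 W.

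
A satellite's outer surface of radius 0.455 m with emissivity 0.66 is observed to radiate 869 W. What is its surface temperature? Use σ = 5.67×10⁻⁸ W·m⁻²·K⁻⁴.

A = 4πr² = 4π × (0.455)² = 2.60 m².
From P = εσAT⁴, T = (P / εσA)^(1/4) = (869 / (0.66 × 5.67×10⁻⁸ × 2.60))^(1/4).
T = (8.93×10^9)^(1/4) = 307 K.

T ≈ 307 K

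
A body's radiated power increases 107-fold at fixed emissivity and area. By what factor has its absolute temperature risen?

P ∝ T⁴ ⇒ T ∝ P^(1/4), so T scales by (107)^(1/4) = 3.22.

factor ≈ 3.22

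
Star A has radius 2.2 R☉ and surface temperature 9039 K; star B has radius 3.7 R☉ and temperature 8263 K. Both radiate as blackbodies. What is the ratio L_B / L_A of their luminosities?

L_B/L_A ≈ 1.98

L = 4πR²σT⁴ ∝ R²T⁴, so L_B/L_A = (3.7/2.2)² × (8263/9039)⁴ = 2.83 × 0.698 = 1.98.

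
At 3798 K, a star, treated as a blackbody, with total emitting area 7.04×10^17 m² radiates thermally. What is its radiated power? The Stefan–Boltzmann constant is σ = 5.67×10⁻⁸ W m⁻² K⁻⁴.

P = σAT⁴ = 5.67×10⁻⁸ × 7.04×10^17 × (3798)⁴ = 5.67×10⁻⁸ × 7.04×10^17 × 2.08×10^14.
P = 8.31×10^24 W.

P ≈ 8.31×10^24 W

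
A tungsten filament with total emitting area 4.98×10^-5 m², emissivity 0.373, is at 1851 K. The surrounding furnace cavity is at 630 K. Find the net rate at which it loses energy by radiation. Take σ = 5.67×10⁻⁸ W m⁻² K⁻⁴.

Q ≈ 12.2 W

Q = εσA(T⁴ − T_s⁴). T⁴ − T_s⁴ = (1851)⁴ − (630)⁴ = 1.17×10^13 − 1.58×10^11 = 1.16×10^13 K⁴.
Q = 0.373 × 5.67×10⁻⁸ × 4.98×10^-5 × 1.16×10^13 = 12.2 W.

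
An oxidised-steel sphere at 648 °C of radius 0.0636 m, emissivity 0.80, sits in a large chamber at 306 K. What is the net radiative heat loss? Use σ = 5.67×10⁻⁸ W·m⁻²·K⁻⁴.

A = 4πr² = 4π × (0.0636)² = 0.0508 m².
Convert: 648 °C = 921 K.
Q = εσA(T⁴ − T_s⁴). T⁴ − T_s⁴ = (921)⁴ − (306)⁴ = 7.20×10^11 − 8.77×10^9 = 7.11×10^11 K⁴.
Q = 0.80 × 5.67×10⁻⁸ × 0.0508 × 7.11×10^11 = 1640 W.

Q ≈ 1640 W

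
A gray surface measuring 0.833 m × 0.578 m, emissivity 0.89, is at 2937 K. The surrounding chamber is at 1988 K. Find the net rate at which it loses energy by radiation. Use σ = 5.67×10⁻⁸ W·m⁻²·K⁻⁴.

A = 0.833 × 0.578 = 0.481 m².
Q = εσA(T⁴ − T_s⁴). T⁴ − T_s⁴ = (2937)⁴ − (1988)⁴ = 7.44×10^13 − 1.56×10^13 = 5.88×10^13 K⁴.
Q = 0.89 × 5.67×10⁻⁸ × 0.481 × 5.88×10^13 = 1.43×10^6 W.

Q ≈ 1.43×10^6 W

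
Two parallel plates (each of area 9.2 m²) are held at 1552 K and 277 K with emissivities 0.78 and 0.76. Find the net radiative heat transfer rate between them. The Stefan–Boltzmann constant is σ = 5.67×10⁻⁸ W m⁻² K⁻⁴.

Q ≈ 1.89×10^6 W

For two large parallel gray plates, q = σ(T₁⁴ − T₂⁴) / (1/ε₁ + 1/ε₂ − 1).
1/ε₁ + 1/ε₂ − 1 = 1/0.78 + 1/0.76 − 1 = 1.598.
T₁⁴ − T₂⁴ = 5.80×10^12 − 5.89×10^9 = 5.80×10^12 K⁴.
q = 5.67×10⁻⁸ × 5.80×10^12 / 1.598 = 2.06×10^5 W/m².
Q = q·A = 2.06×10^5 × 9.2 = 1.89×10^6 W.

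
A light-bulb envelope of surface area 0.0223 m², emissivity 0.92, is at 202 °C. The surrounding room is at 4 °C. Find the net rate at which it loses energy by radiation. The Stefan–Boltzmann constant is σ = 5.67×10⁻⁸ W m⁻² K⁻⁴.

Convert: 202 °C = 475 K; 4 °C = 277 K.
Q = εσA(T⁴ − T_s⁴). T⁴ − T_s⁴ = (475)⁴ − (277)⁴ = 5.09×10^10 − 5.89×10^9 = 4.50×10^10 K⁴.
Q = 0.92 × 5.67×10⁻⁸ × 0.0223 × 4.50×10^10 = 52.4 W.

Q ≈ 52.4 W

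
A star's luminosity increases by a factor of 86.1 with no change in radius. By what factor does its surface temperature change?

P ∝ T⁴ ⇒ T ∝ P^(1/4), so T scales by (86.1)^(1/4) = 3.05.

factor ≈ 3.05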